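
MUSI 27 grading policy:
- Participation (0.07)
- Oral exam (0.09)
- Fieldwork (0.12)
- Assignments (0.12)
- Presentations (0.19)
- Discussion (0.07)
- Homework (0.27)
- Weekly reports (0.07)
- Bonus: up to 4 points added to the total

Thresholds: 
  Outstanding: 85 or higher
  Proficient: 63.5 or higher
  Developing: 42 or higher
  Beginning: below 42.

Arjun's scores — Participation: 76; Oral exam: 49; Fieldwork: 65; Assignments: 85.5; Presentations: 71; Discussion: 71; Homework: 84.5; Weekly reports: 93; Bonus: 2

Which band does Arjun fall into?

Weighted total:
  Participation 76 × 0.07 = 5.32
  Oral exam 49 × 0.09 = 4.41
  Fieldwork 65 × 0.12 = 7.8
  Assignments 85.5 × 0.12 = 10.26
  Presentations 71 × 0.19 = 13.49
  Discussion 71 × 0.07 = 4.97
  Homework 84.5 × 0.27 = 22.815
  Weekly reports 93 × 0.07 = 6.51
Sum = 75.575
Bonus: 75.575 + 2 = 77.575
77.575 is ≥ 63.5 and < 85 → Proficient

Proficient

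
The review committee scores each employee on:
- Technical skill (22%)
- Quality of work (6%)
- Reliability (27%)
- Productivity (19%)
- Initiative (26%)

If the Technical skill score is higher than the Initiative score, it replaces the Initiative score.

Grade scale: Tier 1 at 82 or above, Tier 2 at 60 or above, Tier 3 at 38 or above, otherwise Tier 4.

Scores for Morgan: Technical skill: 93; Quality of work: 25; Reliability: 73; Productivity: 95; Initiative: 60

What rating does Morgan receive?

Technical skill (93) > Initiative (60), so Initiative counts as 93.
Weighted total:
  Technical skill 93 × 0.22 = 20.46
  Quality of work 25 × 0.06 = 1.5
  Reliability 73 × 0.27 = 19.71
  Productivity 95 × 0.19 = 18.05
  Initiative 93 × 0.26 = 24.18
Sum = 83.9
83.9 ≥ 82 → Tier 1

Tier 1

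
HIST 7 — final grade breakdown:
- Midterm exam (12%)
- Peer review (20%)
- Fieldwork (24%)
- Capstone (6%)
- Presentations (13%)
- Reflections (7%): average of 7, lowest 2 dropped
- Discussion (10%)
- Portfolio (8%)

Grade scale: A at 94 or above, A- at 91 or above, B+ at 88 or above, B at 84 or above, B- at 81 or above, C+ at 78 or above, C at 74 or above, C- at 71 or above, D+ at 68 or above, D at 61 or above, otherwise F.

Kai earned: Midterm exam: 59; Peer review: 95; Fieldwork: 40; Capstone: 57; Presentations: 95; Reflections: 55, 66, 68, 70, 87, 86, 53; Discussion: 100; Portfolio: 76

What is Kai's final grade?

C-

Reflections: drop 53, 55 → average of remaining 5 = 377/5 = 75.4
Weighted total:
  Midterm exam 59 × 0.12 = 7.08
  Peer review 95 × 0.2 = 19
  Fieldwork 40 × 0.24 = 9.6
  Capstone 57 × 0.06 = 3.42
  Presentations 95 × 0.13 = 12.35
  Reflections 75.4 × 0.07 = 5.278
  Discussion 100 × 0.1 = 10
  Portfolio 76 × 0.08 = 6.08
Sum = 72.808
72.808 is ≥ 71 and < 74 → C-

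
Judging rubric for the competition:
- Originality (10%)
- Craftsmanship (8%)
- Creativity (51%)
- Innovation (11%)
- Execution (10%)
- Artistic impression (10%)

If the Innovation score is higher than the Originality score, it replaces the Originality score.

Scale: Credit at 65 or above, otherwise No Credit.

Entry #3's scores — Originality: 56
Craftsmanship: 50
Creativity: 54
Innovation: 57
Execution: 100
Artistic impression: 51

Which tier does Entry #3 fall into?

No Credit

Innovation (57) > Originality (56), so Originality counts as 57.
Weighted total:
  Originality 57 × 0.1 = 5.7
  Craftsmanship 50 × 0.08 = 4
  Creativity 54 × 0.51 = 27.54
  Innovation 57 × 0.11 = 6.27
  Execution 100 × 0.1 = 10
  Artistic impression 51 × 0.1 = 5.1
Sum = 58.61
58.61 < 65 → No Credit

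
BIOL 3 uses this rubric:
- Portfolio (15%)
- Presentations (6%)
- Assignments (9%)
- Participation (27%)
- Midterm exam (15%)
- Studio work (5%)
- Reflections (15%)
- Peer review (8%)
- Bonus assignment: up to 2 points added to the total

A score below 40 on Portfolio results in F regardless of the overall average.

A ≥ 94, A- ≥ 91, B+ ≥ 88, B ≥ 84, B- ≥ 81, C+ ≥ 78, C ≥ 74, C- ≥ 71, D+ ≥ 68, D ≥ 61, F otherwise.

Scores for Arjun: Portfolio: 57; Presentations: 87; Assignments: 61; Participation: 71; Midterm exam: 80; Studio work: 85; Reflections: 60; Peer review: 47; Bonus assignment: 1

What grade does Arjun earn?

D+

Portfolio score 57 ≥ 40: minimum met.
Weighted total:
  Portfolio 57 × 0.15 = 8.55
  Presentations 87 × 0.06 = 5.22
  Assignments 61 × 0.09 = 5.49
  Participation 71 × 0.27 = 19.17
  Midterm exam 80 × 0.15 = 12
  Studio work 85 × 0.05 = 4.25
  Reflections 60 × 0.15 = 9
  Peer review 47 × 0.08 = 3.76
Sum = 67.44
Bonus assignment: 67.44 + 1 = 68.44
68.44 is ≥ 68 and < 71 → D+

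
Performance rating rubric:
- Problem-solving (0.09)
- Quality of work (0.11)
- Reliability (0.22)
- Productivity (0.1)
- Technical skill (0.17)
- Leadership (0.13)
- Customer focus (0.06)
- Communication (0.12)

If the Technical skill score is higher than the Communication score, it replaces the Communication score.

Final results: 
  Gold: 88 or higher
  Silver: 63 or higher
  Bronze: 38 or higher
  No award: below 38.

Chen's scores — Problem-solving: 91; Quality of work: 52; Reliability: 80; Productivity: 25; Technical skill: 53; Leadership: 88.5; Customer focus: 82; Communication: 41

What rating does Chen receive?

Technical skill (53) > Communication (41), so Communication counts as 53.
Weighted total:
  Problem-solving 91 × 0.09 = 8.19
  Quality of work 52 × 0.11 = 5.72
  Reliability 80 × 0.22 = 17.6
  Productivity 25 × 0.1 = 2.5
  Technical skill 53 × 0.17 = 9.01
  Leadership 88.5 × 0.13 = 11.505
  Customer focus 82 × 0.06 = 4.92
  Communication 53 × 0.12 = 6.36
Sum = 65.805
65.805 is ≥ 63 and < 88 → Silver

Silver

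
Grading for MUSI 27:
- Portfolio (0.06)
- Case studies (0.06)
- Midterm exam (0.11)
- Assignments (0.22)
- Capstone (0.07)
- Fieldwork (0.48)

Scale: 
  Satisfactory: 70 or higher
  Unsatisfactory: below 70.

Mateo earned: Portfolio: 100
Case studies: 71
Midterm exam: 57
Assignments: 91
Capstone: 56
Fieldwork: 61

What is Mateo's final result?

Unsatisfactory

Weighted total:
  Portfolio 100 × 0.06 = 6
  Case studies 71 × 0.06 = 4.26
  Midterm exam 57 × 0.11 = 6.27
  Assignments 91 × 0.22 = 20.02
  Capstone 56 × 0.07 = 3.92
  Fieldwork 61 × 0.48 = 29.28
Sum = 69.75
69.75 < 70 → Unsatisfactory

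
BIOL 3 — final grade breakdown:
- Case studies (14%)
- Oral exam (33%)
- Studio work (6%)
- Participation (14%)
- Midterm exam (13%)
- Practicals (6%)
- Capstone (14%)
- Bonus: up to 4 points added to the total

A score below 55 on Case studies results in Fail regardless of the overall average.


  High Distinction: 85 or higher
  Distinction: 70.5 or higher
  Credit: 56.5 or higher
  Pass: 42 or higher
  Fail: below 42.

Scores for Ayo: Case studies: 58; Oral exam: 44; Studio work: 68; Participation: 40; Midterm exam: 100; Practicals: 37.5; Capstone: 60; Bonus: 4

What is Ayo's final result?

Credit

Case studies score 58 ≥ 55: minimum met.
Weighted total:
  Case studies 58 × 0.14 = 8.12
  Oral exam 44 × 0.33 = 14.52
  Studio work 68 × 0.06 = 4.08
  Participation 40 × 0.14 = 5.6
  Midterm exam 100 × 0.13 = 13
  Practicals 37.5 × 0.06 = 2.25
  Capstone 60 × 0.14 = 8.4
Sum = 55.97
Bonus: 55.97 + 4 = 59.97
59.97 is ≥ 56.5 and < 70.5 → Credit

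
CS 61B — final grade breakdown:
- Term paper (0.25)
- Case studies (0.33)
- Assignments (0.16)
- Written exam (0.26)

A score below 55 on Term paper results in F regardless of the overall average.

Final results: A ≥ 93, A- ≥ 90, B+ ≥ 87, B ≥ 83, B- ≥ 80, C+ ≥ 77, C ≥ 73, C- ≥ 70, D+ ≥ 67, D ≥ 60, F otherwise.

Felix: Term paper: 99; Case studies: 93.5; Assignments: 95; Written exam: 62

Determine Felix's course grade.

B

Term paper score 99 ≥ 55: minimum met.
Weighted total:
  Term paper 99 × 0.25 = 24.75
  Case studies 93.5 × 0.33 = 30.855
  Assignments 95 × 0.16 = 15.2
  Written exam 62 × 0.26 = 16.12
Sum = 86.925
86.925 is ≥ 83 and < 87 → B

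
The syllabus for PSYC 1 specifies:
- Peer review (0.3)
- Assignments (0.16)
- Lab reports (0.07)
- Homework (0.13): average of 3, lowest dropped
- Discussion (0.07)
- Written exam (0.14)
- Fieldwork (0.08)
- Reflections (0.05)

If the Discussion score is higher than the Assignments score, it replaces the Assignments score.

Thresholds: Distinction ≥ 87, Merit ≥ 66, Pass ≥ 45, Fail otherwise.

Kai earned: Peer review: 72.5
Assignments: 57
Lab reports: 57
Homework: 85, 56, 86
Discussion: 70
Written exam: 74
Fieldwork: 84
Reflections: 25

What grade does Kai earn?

Merit

Homework: drop 56 → average of remaining 2 = 171/2 = 85.5
Discussion (70) > Assignments (57), so Assignments counts as 70.
Weighted total:
  Peer review 72.5 × 0.3 = 21.75
  Assignments 70 × 0.16 = 11.2
  Lab reports 57 × 0.07 = 3.99
  Homework 85.5 × 0.13 = 11.115
  Discussion 70 × 0.07 = 4.9
  Written exam 74 × 0.14 = 10.36
  Fieldwork 84 × 0.08 = 6.72
  Reflections 25 × 0.05 = 1.25
Sum = 71.285
71.285 is ≥ 66 and < 87 → Merit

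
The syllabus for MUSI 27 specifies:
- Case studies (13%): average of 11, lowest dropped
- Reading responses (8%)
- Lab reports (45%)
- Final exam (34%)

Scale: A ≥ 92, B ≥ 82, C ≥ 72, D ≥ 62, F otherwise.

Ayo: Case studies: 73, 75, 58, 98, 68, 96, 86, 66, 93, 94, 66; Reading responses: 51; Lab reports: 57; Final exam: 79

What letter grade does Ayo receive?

D

Case studies: drop 58 → average of remaining 10 = 815/10 = 81.5
Weighted total:
  Case studies 81.5 × 0.13 = 10.595
  Reading responses 51 × 0.08 = 4.08
  Lab reports 57 × 0.45 = 25.65
  Final exam 79 × 0.34 = 26.86
Sum = 67.185
67.185 is ≥ 62 and < 72 → D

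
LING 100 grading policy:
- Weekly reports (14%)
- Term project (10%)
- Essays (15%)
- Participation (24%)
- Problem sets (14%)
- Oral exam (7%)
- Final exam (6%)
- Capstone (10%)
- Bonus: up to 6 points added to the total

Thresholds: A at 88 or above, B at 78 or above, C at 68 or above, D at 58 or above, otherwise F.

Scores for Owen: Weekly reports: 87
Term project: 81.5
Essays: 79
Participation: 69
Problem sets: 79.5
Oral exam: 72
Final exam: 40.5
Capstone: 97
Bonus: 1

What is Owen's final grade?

B

Weighted total:
  Weekly reports 87 × 0.14 = 12.18
  Term project 81.5 × 0.1 = 8.15
  Essays 79 × 0.15 = 11.85
  Participation 69 × 0.24 = 16.56
  Problem sets 79.5 × 0.14 = 11.13
  Oral exam 72 × 0.07 = 5.04
  Final exam 40.5 × 0.06 = 2.43
  Capstone 97 × 0.1 = 9.7
Sum = 77.04
Bonus: 77.04 + 1 = 78.04
78.04 is ≥ 78 and < 88 → B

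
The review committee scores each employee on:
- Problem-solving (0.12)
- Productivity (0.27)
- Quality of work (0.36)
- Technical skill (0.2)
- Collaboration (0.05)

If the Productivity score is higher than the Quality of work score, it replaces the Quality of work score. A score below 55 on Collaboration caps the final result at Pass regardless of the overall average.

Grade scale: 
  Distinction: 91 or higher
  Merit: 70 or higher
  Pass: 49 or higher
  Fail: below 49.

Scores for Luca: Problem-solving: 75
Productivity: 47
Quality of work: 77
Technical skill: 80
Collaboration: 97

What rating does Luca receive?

Merit

Productivity (47) ≤ Quality of work (77), so Quality of work stays at 77.
Collaboration score 97 ≥ 55: minimum met.
Weighted total:
  Problem-solving 75 × 0.12 = 9
  Productivity 47 × 0.27 = 12.69
  Quality of work 77 × 0.36 = 27.72
  Technical skill 80 × 0.2 = 16
  Collaboration 97 × 0.05 = 4.85
Sum = 70.26
70.26 is ≥ 70 and < 91 → Merit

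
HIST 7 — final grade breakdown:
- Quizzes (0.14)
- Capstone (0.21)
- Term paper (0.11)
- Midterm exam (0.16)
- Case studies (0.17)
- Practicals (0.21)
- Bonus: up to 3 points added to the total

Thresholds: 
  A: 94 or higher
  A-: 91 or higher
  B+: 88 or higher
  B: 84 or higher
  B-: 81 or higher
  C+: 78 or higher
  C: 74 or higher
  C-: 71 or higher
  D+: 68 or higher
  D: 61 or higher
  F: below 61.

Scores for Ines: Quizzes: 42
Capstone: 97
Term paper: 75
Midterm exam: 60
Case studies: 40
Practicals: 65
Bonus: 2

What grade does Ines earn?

D

Weighted total:
  Quizzes 42 × 0.14 = 5.88
  Capstone 97 × 0.21 = 20.37
  Term paper 75 × 0.11 = 8.25
  Midterm exam 60 × 0.16 = 9.6
  Case studies 40 × 0.17 = 6.8
  Practicals 65 × 0.21 = 13.65
Sum = 64.55
Bonus: 64.55 + 2 = 66.55
66.55 is ≥ 61 and < 68 → D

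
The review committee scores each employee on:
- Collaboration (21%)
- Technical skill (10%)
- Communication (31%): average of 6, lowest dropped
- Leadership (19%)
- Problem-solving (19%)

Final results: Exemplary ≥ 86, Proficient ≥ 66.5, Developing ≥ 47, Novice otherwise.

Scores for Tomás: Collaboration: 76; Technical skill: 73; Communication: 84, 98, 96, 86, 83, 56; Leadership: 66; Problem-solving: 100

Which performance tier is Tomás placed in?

Communication: drop 56 → average of remaining 5 = 447/5 = 89.4
Weighted total:
  Collaboration 76 × 0.21 = 15.96
  Technical skill 73 × 0.1 = 7.3
  Communication 89.4 × 0.31 = 27.714
  Leadership 66 × 0.19 = 12.54
  Problem-solving 100 × 0.19 = 19
Sum = 82.514
82.514 is ≥ 66.5 and < 86 → Proficient

Proficient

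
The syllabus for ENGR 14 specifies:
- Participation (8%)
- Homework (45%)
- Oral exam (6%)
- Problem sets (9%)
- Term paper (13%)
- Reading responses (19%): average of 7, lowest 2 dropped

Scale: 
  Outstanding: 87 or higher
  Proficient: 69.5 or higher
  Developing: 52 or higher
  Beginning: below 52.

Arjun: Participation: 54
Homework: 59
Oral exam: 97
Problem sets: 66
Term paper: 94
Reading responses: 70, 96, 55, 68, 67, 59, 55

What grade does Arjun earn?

Developing

Reading responses: drop 55, 55 → average of remaining 5 = 360/5 = 72
Weighted total:
  Participation 54 × 0.08 = 4.32
  Homework 59 × 0.45 = 26.55
  Oral exam 97 × 0.06 = 5.82
  Problem sets 66 × 0.09 = 5.94
  Term paper 94 × 0.13 = 12.22
  Reading responses 72 × 0.19 = 13.68
Sum = 68.53
68.53 is ≥ 52 and < 69.5 → Developing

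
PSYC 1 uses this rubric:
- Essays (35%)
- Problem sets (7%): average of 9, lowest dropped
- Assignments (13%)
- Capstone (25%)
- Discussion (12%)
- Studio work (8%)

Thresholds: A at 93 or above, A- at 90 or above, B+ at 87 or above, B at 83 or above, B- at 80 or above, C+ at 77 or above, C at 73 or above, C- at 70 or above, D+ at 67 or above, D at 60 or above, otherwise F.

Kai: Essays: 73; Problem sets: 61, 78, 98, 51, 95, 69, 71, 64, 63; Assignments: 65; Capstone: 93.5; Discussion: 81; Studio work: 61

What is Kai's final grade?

Problem sets: drop 51 → average of remaining 8 = 599/8 = 74.875
Weighted total:
  Essays 73 × 0.35 = 25.55
  Problem sets 74.875 × 0.07 = 5.24125
  Assignments 65 × 0.13 = 8.45
  Capstone 93.5 × 0.25 = 23.375
  Discussion 81 × 0.12 = 9.72
  Studio work 61 × 0.08 = 4.88
Sum = 77.21625
77.21625 is ≥ 77 and < 80 → C+

C+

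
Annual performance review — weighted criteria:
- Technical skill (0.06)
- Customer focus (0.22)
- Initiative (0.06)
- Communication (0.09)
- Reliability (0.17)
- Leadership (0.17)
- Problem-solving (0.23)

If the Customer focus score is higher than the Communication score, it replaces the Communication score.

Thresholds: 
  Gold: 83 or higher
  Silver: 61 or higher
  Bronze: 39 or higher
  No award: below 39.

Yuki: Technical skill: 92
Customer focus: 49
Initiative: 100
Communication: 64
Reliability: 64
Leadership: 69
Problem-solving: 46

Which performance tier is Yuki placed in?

Customer focus (49) ≤ Communication (64), so Communication stays at 64.
Weighted total:
  Technical skill 92 × 0.06 = 5.52
  Customer focus 49 × 0.22 = 10.78
  Initiative 100 × 0.06 = 6
  Communication 64 × 0.09 = 5.76
  Reliability 64 × 0.17 = 10.88
  Leadership 69 × 0.17 = 11.73
  Problem-solving 46 × 0.23 = 10.58
Sum = 61.25
61.25 is ≥ 61 and < 83 → Silver

Silver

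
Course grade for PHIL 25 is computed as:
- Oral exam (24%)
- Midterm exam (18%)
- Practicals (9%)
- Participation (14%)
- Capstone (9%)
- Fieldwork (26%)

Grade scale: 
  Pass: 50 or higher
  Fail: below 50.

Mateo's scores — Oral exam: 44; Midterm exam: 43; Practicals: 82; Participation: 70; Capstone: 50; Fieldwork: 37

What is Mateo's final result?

Fail

Weighted total:
  Oral exam 44 × 0.24 = 10.56
  Midterm exam 43 × 0.18 = 7.74
  Practicals 82 × 0.09 = 7.38
  Participation 70 × 0.14 = 9.8
  Capstone 50 × 0.09 = 4.5
  Fieldwork 37 × 0.26 = 9.62
Sum = 49.6
49.6 < 50 → Fail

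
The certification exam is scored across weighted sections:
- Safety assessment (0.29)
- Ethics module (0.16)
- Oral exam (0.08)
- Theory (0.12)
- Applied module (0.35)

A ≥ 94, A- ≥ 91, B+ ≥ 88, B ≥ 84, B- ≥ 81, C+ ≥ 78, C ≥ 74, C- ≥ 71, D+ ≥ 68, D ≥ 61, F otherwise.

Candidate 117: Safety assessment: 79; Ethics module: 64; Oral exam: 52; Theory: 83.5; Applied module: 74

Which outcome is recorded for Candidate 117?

Weighted total:
  Safety assessment 79 × 0.29 = 22.91
  Ethics module 64 × 0.16 = 10.24
  Oral exam 52 × 0.08 = 4.16
  Theory 83.5 × 0.12 = 10.02
  Applied module 74 × 0.35 = 25.9
Sum = 73.23
73.23 is ≥ 71 and < 74 → C-

C-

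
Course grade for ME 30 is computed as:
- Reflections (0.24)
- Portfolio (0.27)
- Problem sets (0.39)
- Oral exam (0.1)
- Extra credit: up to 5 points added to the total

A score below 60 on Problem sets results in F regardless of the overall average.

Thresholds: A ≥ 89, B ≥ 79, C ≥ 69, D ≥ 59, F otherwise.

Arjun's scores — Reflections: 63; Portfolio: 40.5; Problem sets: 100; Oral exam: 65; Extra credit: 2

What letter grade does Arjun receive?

Problem sets score 100 ≥ 60: minimum met.
Weighted total:
  Reflections 63 × 0.24 = 15.12
  Portfolio 40.5 × 0.27 = 10.935
  Problem sets 100 × 0.39 = 39
  Oral exam 65 × 0.1 = 6.5
Sum = 71.555
Extra credit: 71.555 + 2 = 73.555
73.555 is ≥ 69 and < 79 → C

C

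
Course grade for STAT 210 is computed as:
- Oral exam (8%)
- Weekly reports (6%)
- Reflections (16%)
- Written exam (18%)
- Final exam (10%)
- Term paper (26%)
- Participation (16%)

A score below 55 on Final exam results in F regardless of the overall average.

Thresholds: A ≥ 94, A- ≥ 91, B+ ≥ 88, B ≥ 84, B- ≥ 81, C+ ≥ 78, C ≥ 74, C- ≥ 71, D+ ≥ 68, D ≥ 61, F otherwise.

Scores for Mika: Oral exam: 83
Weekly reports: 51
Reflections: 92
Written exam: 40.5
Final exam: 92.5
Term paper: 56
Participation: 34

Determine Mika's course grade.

Final exam score 92.5 ≥ 55: minimum met.
Weighted total:
  Oral exam 83 × 0.08 = 6.64
  Weekly reports 51 × 0.06 = 3.06
  Reflections 92 × 0.16 = 14.72
  Written exam 40.5 × 0.18 = 7.29
  Final exam 92.5 × 0.1 = 9.25
  Term paper 56 × 0.26 = 14.56
  Participation 34 × 0.16 = 5.44
Sum = 60.96
60.96 < 61 → F

F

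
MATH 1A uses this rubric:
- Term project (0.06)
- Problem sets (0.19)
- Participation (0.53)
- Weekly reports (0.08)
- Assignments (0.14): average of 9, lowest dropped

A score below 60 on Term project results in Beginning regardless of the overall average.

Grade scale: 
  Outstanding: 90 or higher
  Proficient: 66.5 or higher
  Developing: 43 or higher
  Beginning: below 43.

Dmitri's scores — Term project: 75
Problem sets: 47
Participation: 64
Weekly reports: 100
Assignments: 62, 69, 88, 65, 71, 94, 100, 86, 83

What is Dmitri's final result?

Proficient

Assignments: drop 62 → average of remaining 8 = 656/8 = 82
Term project score 75 ≥ 60: minimum met.
Weighted total:
  Term project 75 × 0.06 = 4.5
  Problem sets 47 × 0.19 = 8.93
  Participation 64 × 0.53 = 33.92
  Weekly reports 100 × 0.08 = 8
  Assignments 82 × 0.14 = 11.48
Sum = 66.83
66.83 is ≥ 66.5 and < 90 → Proficient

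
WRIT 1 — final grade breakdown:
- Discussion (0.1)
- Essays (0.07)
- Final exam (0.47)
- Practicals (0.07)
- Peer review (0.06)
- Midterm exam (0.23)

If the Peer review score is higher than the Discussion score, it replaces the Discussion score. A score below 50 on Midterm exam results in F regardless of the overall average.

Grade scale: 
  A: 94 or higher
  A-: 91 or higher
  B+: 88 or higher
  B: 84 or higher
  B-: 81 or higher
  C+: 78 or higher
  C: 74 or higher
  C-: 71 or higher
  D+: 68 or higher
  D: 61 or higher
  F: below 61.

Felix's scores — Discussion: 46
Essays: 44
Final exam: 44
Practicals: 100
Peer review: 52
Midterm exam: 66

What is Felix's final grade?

Peer review (52) > Discussion (46), so Discussion counts as 52.
Midterm exam score 66 ≥ 50: minimum met.
Weighted total:
  Discussion 52 × 0.1 = 5.2
  Essays 44 × 0.07 = 3.08
  Final exam 44 × 0.47 = 20.68
  Practicals 100 × 0.07 = 7
  Peer review 52 × 0.06 = 3.12
  Midterm exam 66 × 0.23 = 15.18
Sum = 54.26
54.26 < 61 → F

F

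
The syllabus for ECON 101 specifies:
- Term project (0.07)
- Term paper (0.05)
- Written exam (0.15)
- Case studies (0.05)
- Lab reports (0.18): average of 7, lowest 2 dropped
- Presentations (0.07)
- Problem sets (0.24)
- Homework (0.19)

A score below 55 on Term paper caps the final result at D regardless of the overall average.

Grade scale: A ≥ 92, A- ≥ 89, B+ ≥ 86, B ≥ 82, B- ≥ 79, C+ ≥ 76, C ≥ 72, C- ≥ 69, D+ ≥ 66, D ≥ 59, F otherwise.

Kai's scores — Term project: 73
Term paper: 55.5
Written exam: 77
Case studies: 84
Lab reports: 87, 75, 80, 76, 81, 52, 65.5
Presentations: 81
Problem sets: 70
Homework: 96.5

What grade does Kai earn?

C+

Lab reports: drop 52, 65.5 → average of remaining 5 = 399/5 = 79.8
Term paper score 55.5 ≥ 55: minimum met.
Weighted total:
  Term project 73 × 0.07 = 5.11
  Term paper 55.5 × 0.05 = 2.775
  Written exam 77 × 0.15 = 11.55
  Case studies 84 × 0.05 = 4.2
  Lab reports 79.8 × 0.18 = 14.364
  Presentations 81 × 0.07 = 5.67
  Problem sets 70 × 0.24 = 16.8
  Homework 96.5 × 0.19 = 18.335
Sum = 78.804
78.804 is ≥ 76 and < 79 → C+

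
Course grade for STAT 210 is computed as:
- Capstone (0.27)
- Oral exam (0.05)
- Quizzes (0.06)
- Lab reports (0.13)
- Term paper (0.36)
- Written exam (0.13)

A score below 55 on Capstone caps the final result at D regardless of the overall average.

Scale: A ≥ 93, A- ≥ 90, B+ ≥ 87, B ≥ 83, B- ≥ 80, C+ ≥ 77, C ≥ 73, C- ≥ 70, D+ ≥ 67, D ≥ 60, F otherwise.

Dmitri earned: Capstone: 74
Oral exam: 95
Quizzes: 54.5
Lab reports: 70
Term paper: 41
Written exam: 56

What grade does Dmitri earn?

F

Capstone score 74 ≥ 55: minimum met.
Weighted total:
  Capstone 74 × 0.27 = 19.98
  Oral exam 95 × 0.05 = 4.75
  Quizzes 54.5 × 0.06 = 3.27
  Lab reports 70 × 0.13 = 9.1
  Term paper 41 × 0.36 = 14.76
  Written exam 56 × 0.13 = 7.28
Sum = 59.14
59.14 < 60 → F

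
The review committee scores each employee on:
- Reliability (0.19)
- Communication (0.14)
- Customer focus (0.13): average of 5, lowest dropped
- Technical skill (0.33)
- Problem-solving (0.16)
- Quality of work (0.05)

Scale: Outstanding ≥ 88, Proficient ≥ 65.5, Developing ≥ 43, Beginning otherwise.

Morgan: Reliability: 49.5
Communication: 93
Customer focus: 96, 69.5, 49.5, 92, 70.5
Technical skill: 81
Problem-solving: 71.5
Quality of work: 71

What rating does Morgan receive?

Customer focus: drop 49.5 → average of remaining 4 = 328/4 = 82
Weighted total:
  Reliability 49.5 × 0.19 = 9.405
  Communication 93 × 0.14 = 13.02
  Customer focus 82 × 0.13 = 10.66
  Technical skill 81 × 0.33 = 26.73
  Problem-solving 71.5 × 0.16 = 11.44
  Quality of work 71 × 0.05 = 3.55
Sum = 74.805
74.805 is ≥ 65.5 and < 88 → Proficient

Proficient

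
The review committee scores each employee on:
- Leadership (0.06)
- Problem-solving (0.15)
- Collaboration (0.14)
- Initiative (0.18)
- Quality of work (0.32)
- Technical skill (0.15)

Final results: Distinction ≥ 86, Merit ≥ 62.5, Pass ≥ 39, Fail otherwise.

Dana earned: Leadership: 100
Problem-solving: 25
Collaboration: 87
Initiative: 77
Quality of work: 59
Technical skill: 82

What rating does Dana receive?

Merit

Weighted total:
  Leadership 100 × 0.06 = 6
  Problem-solving 25 × 0.15 = 3.75
  Collaboration 87 × 0.14 = 12.18
  Initiative 77 × 0.18 = 13.86
  Quality of work 59 × 0.32 = 18.88
  Technical skill 82 × 0.15 = 12.3
Sum = 66.97
66.97 is ≥ 62.5 and < 86 → Merit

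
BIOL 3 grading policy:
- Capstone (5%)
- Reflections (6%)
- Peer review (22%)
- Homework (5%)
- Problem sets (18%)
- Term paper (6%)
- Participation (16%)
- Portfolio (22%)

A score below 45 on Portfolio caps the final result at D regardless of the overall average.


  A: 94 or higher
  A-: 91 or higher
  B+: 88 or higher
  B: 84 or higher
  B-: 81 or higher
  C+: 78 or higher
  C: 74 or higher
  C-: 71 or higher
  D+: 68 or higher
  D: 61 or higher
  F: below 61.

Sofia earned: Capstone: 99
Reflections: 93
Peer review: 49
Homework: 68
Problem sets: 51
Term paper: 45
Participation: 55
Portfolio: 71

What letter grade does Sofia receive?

Portfolio score 71 ≥ 45: minimum met.
Weighted total:
  Capstone 99 × 0.05 = 4.95
  Reflections 93 × 0.06 = 5.58
  Peer review 49 × 0.22 = 10.78
  Homework 68 × 0.05 = 3.4
  Problem sets 51 × 0.18 = 9.18
  Term paper 45 × 0.06 = 2.7
  Participation 55 × 0.16 = 8.8
  Portfolio 71 × 0.22 = 15.62
Sum = 61.01
61.01 is ≥ 61 and < 68 → D

D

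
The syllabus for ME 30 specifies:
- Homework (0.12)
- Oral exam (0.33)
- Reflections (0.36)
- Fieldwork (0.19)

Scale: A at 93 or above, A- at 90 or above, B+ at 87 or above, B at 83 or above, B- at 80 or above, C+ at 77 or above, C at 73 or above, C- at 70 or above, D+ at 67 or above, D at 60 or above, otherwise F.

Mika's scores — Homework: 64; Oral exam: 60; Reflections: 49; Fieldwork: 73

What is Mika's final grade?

Weighted total:
  Homework 64 × 0.12 = 7.68
  Oral exam 60 × 0.33 = 19.8
  Reflections 49 × 0.36 = 17.64
  Fieldwork 73 × 0.19 = 13.87
Sum = 58.99
58.99 < 60 → F

F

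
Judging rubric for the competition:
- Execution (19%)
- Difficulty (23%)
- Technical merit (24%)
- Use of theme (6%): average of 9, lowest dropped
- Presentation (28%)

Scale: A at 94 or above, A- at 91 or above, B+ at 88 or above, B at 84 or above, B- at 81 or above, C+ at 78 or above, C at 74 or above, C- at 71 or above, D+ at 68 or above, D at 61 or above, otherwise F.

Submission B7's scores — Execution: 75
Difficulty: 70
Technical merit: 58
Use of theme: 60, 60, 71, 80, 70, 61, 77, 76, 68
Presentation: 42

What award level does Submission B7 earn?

Use of theme: drop 60 → average of remaining 8 = 563/8 = 70.375
Weighted total:
  Execution 75 × 0.19 = 14.25
  Difficulty 70 × 0.23 = 16.1
  Technical merit 58 × 0.24 = 13.92
  Use of theme 70.375 × 0.06 = 4.2225
  Presentation 42 × 0.28 = 11.76
Sum = 60.2525
60.2525 < 61 → F

F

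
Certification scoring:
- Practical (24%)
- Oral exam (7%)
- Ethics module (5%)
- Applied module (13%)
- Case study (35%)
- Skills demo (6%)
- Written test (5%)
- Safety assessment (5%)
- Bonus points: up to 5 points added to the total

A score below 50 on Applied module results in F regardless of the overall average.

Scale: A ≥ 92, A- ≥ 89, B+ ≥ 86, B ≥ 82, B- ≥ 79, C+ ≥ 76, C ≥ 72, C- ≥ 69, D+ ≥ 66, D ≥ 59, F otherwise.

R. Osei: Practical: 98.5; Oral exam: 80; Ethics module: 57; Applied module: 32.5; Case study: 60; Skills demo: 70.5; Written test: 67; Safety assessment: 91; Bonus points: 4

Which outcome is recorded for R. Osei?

F

Applied module score 32.5 < 50: minimum not met.
Weighted total:
  Practical 98.5 × 0.24 = 23.64
  Oral exam 80 × 0.07 = 5.6
  Ethics module 57 × 0.05 = 2.85
  Applied module 32.5 × 0.13 = 4.225
  Case study 60 × 0.35 = 21
  Skills demo 70.5 × 0.06 = 4.23
  Written test 67 × 0.05 = 3.35
  Safety assessment 91 × 0.05 = 4.55
Sum = 69.445
Bonus points: 69.445 + 4 = 73.445
Because the Applied module minimum was not met, the result is F.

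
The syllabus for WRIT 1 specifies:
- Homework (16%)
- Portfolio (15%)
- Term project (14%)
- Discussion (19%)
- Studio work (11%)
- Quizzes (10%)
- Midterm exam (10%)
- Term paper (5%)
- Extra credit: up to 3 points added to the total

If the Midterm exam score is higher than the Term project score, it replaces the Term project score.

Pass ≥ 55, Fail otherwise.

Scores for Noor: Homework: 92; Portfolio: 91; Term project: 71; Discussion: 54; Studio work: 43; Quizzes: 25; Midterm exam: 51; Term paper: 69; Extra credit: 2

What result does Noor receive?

Pass

Midterm exam (51) ≤ Term project (71), so Term project stays at 71.
Weighted total:
  Homework 92 × 0.16 = 14.72
  Portfolio 91 × 0.15 = 13.65
  Term project 71 × 0.14 = 9.94
  Discussion 54 × 0.19 = 10.26
  Studio work 43 × 0.11 = 4.73
  Quizzes 25 × 0.1 = 2.5
  Midterm exam 51 × 0.1 = 5.1
  Term paper 69 × 0.05 = 3.45
Sum = 64.35
Extra credit: 64.35 + 2 = 66.35
66.35 ≥ 55 → Pass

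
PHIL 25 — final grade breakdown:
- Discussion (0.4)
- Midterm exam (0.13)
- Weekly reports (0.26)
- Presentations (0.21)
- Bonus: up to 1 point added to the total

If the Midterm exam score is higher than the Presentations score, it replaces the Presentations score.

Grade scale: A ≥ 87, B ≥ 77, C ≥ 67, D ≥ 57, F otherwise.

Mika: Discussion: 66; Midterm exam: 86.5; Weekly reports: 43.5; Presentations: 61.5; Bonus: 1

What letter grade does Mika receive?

C

Midterm exam (86.5) > Presentations (61.5), so Presentations counts as 86.5.
Weighted total:
  Discussion 66 × 0.4 = 26.4
  Midterm exam 86.5 × 0.13 = 11.245
  Weekly reports 43.5 × 0.26 = 11.31
  Presentations 86.5 × 0.21 = 18.165
Sum = 67.12
Bonus: 67.12 + 1 = 68.12
68.12 is ≥ 67 and < 77 → C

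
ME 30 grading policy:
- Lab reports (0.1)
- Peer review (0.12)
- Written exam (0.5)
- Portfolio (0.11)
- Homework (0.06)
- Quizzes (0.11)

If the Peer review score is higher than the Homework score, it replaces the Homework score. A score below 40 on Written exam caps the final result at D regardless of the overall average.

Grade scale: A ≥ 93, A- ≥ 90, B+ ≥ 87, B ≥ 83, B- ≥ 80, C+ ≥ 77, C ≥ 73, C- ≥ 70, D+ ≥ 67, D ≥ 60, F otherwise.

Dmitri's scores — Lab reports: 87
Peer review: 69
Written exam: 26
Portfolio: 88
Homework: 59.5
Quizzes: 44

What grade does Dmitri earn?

Peer review (69) > Homework (59.5), so Homework counts as 69.
Written exam score 26 < 40: minimum not met.
Weighted total:
  Lab reports 87 × 0.1 = 8.7
  Peer review 69 × 0.12 = 8.28
  Written exam 26 × 0.5 = 13
  Portfolio 88 × 0.11 = 9.68
  Homework 69 × 0.06 = 4.14
  Quizzes 44 × 0.11 = 4.84
Sum = 48.64
48.64 would be F; cap at D applies → F.

F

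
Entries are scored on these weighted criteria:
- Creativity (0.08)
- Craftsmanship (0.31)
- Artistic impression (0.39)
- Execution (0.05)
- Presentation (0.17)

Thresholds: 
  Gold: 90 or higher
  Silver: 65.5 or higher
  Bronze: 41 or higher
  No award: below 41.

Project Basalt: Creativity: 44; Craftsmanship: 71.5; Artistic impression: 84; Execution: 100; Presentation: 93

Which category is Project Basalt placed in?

Silver

Weighted total:
  Creativity 44 × 0.08 = 3.52
  Craftsmanship 71.5 × 0.31 = 22.165
  Artistic impression 84 × 0.39 = 32.76
  Execution 100 × 0.05 = 5
  Presentation 93 × 0.17 = 15.81
Sum = 79.255
79.255 is ≥ 65.5 and < 90 → Silver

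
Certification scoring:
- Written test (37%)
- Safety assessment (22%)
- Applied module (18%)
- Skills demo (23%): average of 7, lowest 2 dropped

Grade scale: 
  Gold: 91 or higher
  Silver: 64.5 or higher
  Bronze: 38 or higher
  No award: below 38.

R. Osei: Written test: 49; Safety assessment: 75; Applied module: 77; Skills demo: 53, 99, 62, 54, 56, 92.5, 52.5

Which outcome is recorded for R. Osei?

Silver

Skills demo: drop 52.5, 53 → average of remaining 5 = 363.5/5 = 72.7
Weighted total:
  Written test 49 × 0.37 = 18.13
  Safety assessment 75 × 0.22 = 16.5
  Applied module 77 × 0.18 = 13.86
  Skills demo 72.7 × 0.23 = 16.721
Sum = 65.211
65.211 is ≥ 64.5 and < 91 → Silver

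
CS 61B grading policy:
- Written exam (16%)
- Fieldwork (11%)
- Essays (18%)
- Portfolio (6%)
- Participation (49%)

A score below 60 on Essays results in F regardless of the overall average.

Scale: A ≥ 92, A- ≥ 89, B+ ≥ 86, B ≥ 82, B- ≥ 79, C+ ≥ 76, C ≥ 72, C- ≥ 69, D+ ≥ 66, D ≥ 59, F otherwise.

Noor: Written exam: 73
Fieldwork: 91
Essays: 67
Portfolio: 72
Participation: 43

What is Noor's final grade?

D

Essays score 67 ≥ 60: minimum met.
Weighted total:
  Written exam 73 × 0.16 = 11.68
  Fieldwork 91 × 0.11 = 10.01
  Essays 67 × 0.18 = 12.06
  Portfolio 72 × 0.06 = 4.32
  Participation 43 × 0.49 = 21.07
Sum = 59.14
59.14 is ≥ 59 and < 66 → D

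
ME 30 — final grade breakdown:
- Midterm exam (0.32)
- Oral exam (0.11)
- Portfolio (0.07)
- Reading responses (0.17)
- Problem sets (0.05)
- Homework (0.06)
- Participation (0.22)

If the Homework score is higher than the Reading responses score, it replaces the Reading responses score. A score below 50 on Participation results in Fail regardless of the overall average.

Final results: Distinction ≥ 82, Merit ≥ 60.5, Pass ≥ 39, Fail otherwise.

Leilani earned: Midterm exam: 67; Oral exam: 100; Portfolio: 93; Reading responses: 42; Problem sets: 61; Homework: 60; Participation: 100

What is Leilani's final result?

Homework (60) > Reading responses (42), so Reading responses counts as 60.
Participation score 100 ≥ 50: minimum met.
Weighted total:
  Midterm exam 67 × 0.32 = 21.44
  Oral exam 100 × 0.11 = 11
  Portfolio 93 × 0.07 = 6.51
  Reading responses 60 × 0.17 = 10.2
  Problem sets 61 × 0.05 = 3.05
  Homework 60 × 0.06 = 3.6
  Participation 100 × 0.22 = 22
Sum = 77.8
77.8 is ≥ 60.5 and < 82 → Merit

Merit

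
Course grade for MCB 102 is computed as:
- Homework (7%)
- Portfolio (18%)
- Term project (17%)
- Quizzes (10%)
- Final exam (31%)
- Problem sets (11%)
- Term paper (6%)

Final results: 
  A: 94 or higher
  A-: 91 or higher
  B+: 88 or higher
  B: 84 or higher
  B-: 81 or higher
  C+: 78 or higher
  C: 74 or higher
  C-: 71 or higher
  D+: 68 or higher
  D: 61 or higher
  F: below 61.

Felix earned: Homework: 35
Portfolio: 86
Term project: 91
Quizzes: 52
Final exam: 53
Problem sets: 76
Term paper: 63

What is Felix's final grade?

Weighted total:
  Homework 35 × 0.07 = 2.45
  Portfolio 86 × 0.18 = 15.48
  Term project 91 × 0.17 = 15.47
  Quizzes 52 × 0.1 = 5.2
  Final exam 53 × 0.31 = 16.43
  Problem sets 76 × 0.11 = 8.36
  Term paper 63 × 0.06 = 3.78
Sum = 67.17
67.17 is ≥ 61 and < 68 → D

D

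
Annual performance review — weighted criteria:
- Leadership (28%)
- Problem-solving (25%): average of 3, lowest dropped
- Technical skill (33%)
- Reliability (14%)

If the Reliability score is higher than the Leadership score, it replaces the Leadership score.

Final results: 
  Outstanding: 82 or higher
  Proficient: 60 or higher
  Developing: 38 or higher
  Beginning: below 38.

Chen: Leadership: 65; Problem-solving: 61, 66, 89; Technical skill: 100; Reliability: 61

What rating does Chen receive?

Proficient

Problem-solving: drop 61 → average of remaining 2 = 155/2 = 77.5
Reliability (61) ≤ Leadership (65), so Leadership stays at 65.
Weighted total:
  Leadership 65 × 0.28 = 18.2
  Problem-solving 77.5 × 0.25 = 19.375
  Technical skill 100 × 0.33 = 33
  Reliability 61 × 0.14 = 8.54
Sum = 79.115
79.115 is ≥ 60 and < 82 → Proficient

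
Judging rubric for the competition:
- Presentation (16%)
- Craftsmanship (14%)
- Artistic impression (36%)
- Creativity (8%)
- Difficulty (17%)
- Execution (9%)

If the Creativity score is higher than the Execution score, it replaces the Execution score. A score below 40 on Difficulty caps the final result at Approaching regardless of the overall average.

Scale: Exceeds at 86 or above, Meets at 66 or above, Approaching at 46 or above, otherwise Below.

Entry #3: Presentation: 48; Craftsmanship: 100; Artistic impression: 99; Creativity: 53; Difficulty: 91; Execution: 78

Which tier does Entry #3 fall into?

Creativity (53) ≤ Execution (78), so Execution stays at 78.
Difficulty score 91 ≥ 40: minimum met.
Weighted total:
  Presentation 48 × 0.16 = 7.68
  Craftsmanship 100 × 0.14 = 14
  Artistic impression 99 × 0.36 = 35.64
  Creativity 53 × 0.08 = 4.24
  Difficulty 91 × 0.17 = 15.47
  Execution 78 × 0.09 = 7.02
Sum = 84.05
84.05 is ≥ 66 and < 86 → Meets

Meets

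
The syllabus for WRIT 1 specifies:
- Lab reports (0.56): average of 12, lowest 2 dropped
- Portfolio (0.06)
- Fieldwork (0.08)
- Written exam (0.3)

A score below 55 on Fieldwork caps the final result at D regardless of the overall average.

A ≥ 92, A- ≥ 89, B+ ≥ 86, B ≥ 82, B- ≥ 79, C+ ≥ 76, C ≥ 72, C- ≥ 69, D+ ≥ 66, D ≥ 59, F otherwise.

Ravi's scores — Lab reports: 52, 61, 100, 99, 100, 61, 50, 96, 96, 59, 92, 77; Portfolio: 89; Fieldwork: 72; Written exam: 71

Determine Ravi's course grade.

Lab reports: drop 50, 52 → average of remaining 10 = 841/10 = 84.1
Fieldwork score 72 ≥ 55: minimum met.
Weighted total:
  Lab reports 84.1 × 0.56 = 47.096
  Portfolio 89 × 0.06 = 5.34
  Fieldwork 72 × 0.08 = 5.76
  Written exam 71 × 0.3 = 21.3
Sum = 79.496
79.496 is ≥ 79 and < 82 → B-

B-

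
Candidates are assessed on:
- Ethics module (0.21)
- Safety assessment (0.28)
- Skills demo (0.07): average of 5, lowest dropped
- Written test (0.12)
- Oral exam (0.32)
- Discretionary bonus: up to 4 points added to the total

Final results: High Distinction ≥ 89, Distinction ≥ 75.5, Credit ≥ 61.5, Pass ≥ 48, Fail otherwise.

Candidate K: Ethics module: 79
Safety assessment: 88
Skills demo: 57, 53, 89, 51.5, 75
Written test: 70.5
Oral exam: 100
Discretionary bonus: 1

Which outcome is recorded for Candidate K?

Skills demo: drop 51.5 → average of remaining 4 = 274/4 = 68.5
Weighted total:
  Ethics module 79 × 0.21 = 16.59
  Safety assessment 88 × 0.28 = 24.64
  Skills demo 68.5 × 0.07 = 4.795
  Written test 70.5 × 0.12 = 8.46
  Oral exam 100 × 0.32 = 32
Sum = 86.485
Discretionary bonus: 86.485 + 1 = 87.485
87.485 is ≥ 75.5 and < 89 → Distinction

Distinction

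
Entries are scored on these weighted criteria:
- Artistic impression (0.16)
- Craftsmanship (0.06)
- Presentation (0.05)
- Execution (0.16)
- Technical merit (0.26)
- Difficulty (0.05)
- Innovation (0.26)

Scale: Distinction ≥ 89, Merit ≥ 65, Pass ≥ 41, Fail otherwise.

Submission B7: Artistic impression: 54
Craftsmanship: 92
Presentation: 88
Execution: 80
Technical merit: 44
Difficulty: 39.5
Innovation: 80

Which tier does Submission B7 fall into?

Merit

Weighted total:
  Artistic impression 54 × 0.16 = 8.64
  Craftsmanship 92 × 0.06 = 5.52
  Presentation 88 × 0.05 = 4.4
  Execution 80 × 0.16 = 12.8
  Technical merit 44 × 0.26 = 11.44
  Difficulty 39.5 × 0.05 = 1.975
  Innovation 80 × 0.26 = 20.8
Sum = 65.575
65.575 is ≥ 65 and < 89 → Merit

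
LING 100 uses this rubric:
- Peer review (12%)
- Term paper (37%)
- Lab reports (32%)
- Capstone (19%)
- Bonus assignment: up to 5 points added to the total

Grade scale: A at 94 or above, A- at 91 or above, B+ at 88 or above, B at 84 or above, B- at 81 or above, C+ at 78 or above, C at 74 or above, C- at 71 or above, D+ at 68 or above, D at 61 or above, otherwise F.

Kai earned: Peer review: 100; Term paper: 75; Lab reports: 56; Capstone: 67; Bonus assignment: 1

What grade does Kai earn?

Weighted total:
  Peer review 100 × 0.12 = 12
  Term paper 75 × 0.37 = 27.75
  Lab reports 56 × 0.32 = 17.92
  Capstone 67 × 0.19 = 12.73
Sum = 70.4
Bonus assignment: 70.4 + 1 = 71.4
71.4 is ≥ 71 and < 74 → C-

C-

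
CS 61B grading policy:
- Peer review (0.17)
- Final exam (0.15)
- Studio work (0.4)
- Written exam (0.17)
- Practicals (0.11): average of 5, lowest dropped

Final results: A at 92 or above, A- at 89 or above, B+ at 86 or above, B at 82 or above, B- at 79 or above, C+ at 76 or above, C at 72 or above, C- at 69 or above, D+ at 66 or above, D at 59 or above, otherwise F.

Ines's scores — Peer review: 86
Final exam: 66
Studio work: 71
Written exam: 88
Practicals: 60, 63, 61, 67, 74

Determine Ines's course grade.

Practicals: drop 60 → average of remaining 4 = 265/4 = 66.25
Weighted total:
  Peer review 86 × 0.17 = 14.62
  Final exam 66 × 0.15 = 9.9
  Studio work 71 × 0.4 = 28.4
  Written exam 88 × 0.17 = 14.96
  Practicals 66.25 × 0.11 = 7.2875
Sum = 75.1675
75.1675 is ≥ 72 and < 76 → C

C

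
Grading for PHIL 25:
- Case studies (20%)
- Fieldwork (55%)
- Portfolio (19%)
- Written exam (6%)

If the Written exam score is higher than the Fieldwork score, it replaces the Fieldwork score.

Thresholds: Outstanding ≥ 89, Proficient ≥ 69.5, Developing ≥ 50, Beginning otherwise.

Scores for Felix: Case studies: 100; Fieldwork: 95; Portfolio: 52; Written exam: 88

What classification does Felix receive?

Written exam (88) ≤ Fieldwork (95), so Fieldwork stays at 95.
Weighted total:
  Case studies 100 × 0.2 = 20
  Fieldwork 95 × 0.55 = 52.25
  Portfolio 52 × 0.19 = 9.88
  Written exam 88 × 0.06 = 5.28
Sum = 87.41
87.41 is ≥ 69.5 and < 89 → Proficient

Proficient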